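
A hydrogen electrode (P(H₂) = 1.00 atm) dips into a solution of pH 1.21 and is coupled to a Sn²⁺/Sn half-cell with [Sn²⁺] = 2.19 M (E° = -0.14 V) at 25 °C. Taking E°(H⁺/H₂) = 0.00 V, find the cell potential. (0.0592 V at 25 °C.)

The hydrogen couple is the cathode, so E°_cell = 0.14 V; n = 2.
[H⁺] = 10^(−1.21) = 0.062 M, and Q = [Sn²⁺]·P(H₂) / [H⁺]^2 = 576.
E = E° − (0.0592/2) log Q = 0.14 − (0.0592/2)(2.760) = 0.058 V.

0.058 V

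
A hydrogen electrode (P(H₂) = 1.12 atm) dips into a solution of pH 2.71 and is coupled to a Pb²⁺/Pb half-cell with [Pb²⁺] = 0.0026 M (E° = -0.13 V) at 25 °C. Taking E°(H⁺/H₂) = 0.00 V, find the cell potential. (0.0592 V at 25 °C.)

0.045 V

The hydrogen couple is the cathode, so E°_cell = 0.13 V; n = 2.
[H⁺] = 10^(−2.71) = 0.0019 M, and Q = [Pb²⁺]·P(H₂) / [H⁺]^2 = 766.
E = E° − (0.0592/2) log Q = 0.13 − (0.0592/2)(2.884) = 0.045 V.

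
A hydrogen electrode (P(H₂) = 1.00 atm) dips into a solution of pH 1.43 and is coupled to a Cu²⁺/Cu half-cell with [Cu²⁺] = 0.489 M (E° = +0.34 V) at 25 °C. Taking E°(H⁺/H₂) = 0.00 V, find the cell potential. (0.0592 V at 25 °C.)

The Cu²⁺/Cu couple is the cathode, so E°_cell = 0.34 V; n = 2.
[H⁺] = 10^(−1.43) = 0.037 M, and Q = [H⁺]^2 / ([Cu²⁺]·P(H₂)) = 0.00282.
E = E° − (0.0592/2) log Q = 0.34 − (0.0592/2)(-2.549) = 0.415 V.

0.42 V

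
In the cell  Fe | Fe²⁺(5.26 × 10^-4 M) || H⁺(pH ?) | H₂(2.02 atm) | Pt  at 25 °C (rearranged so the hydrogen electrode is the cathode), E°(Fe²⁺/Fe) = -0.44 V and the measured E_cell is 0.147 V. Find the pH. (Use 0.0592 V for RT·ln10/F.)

E°_cell = 0.44 V and n = 2.
log Q = n(E° − E)/0.0592 = 2×(0.44 − 0.147)/0.0592 = 9.899.
With Q = [Fe²⁺]·P(H₂) / [H⁺]^2, solving for [H⁺] gives log[H⁺] = -6.436, so pH = 6.44.

pH = 6.44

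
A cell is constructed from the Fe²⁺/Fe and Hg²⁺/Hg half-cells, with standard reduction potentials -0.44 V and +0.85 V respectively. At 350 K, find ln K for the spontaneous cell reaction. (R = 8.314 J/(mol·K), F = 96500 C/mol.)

ln K = 85.6

E°_cell = +0.85 − (-0.44) = 1.29 V, with n = 2 electrons transferred.
At equilibrium E = 0, so the Nernst equation gives ln K = nFE°/RT = (2)(96500)(1.29)/((8.314)(350)) = 85.56.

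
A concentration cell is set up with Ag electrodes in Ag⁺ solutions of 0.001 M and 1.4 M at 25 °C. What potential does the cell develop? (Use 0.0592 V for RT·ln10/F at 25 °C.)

Both half-cells are Ag⁺/Ag, so E°_cell = 0. The concentrated side is the cathode; the cell reaction moves Ag⁺ from high to low concentration with n = 1.
Q = [Ag⁺]_dilute/[Ag⁺]_conc = 0.001/1.4 = 7.14 × 10^-4.
E = 0 − (0.0592/1) log Q = −(0.0592/1)(-3.146) = 0.1862 V.

0.19 V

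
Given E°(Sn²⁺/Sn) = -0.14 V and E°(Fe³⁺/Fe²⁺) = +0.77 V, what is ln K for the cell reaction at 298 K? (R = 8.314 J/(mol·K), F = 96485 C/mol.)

E°_cell = +0.77 − (-0.14) = 0.91 V, with n = 2 electrons transferred.
At equilibrium E = 0, so the Nernst equation gives ln K = nFE°/RT = (2)(96485)(0.91)/((8.314)(298)) = 70.88.

ln K = 70.9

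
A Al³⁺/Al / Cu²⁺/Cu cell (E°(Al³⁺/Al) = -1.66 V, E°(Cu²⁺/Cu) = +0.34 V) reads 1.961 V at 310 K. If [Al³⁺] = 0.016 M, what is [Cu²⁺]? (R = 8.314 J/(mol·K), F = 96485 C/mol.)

From the Nernst equation, ln Q = nF(E° − E)/RT = 6×96485×(2.00 − 1.961)/(8.314×310) = 8.760, so Q = 6370.
With Q = [Al³⁺]^2/[Cu²⁺]^3 and the known concentrations, [Cu²⁺]^3 in the denominator gives [Cu²⁺] = 0.0034 M.

0.0034 M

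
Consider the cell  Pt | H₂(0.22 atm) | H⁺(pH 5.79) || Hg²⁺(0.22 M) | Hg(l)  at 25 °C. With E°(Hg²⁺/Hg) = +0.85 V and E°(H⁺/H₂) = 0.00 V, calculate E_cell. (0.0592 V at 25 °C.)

1.15 V

The Hg²⁺/Hg couple is the cathode, so E°_cell = 0.85 V; n = 2.
[H⁺] = 10^(−5.79) = 1.6 × 10^-6 M, and Q = [H⁺]^2 / ([Hg²⁺]·P(H₂)) = 5.43 × 10^-11.
E = E° − (0.0592/2) log Q = 0.85 − (0.0592/2)(-10.265) = 1.154 V.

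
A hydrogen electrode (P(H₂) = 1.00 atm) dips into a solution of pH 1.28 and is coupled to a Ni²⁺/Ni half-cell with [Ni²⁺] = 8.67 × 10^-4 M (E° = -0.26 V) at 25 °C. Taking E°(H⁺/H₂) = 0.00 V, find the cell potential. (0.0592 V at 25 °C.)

The hydrogen couple is the cathode, so E°_cell = 0.26 V; n = 2.
[H⁺] = 10^(−1.28) = 0.052 M, and Q = [Ni²⁺]·P(H₂) / [H⁺]^2 = 0.315.
E = E° − (0.0592/2) log Q = 0.26 − (0.0592/2)(-0.502) = 0.275 V.

0.27 V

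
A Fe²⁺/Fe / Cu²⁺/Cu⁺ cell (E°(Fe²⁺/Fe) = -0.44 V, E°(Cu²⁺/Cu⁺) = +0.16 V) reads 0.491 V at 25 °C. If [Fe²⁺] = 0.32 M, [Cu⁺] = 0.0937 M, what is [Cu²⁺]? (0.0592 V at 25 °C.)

7.6 × 10^-4 M

From the Nernst equation, log Q = n(E° − E)/0.0592 = 2(0.60 − 0.491)/0.0592 = 3.682, so Q = 4810.
With Q = [Fe²⁺]·[Cu⁺]^2/[Cu²⁺]^2 and the known concentrations, [Cu²⁺]^2 in the denominator gives [Cu²⁺] = 7.6 × 10^-4 M.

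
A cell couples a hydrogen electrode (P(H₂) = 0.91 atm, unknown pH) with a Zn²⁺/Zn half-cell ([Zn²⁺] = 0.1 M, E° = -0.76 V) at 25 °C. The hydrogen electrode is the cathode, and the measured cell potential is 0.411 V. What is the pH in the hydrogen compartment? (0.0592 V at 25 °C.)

E°_cell = 0.76 V and n = 2.
log Q = n(E° − E)/0.0592 = 2×(0.76 − 0.411)/0.0592 = 11.791.
With Q = [Zn²⁺]·P(H₂) / [H⁺]^2, solving for [H⁺] gives log[H⁺] = -6.416, so pH = 6.42.

pH = 6.42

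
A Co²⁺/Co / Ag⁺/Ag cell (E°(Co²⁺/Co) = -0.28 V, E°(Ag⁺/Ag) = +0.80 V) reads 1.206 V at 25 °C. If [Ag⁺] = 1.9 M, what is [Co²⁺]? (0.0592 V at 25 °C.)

From the Nernst equation, log Q = n(E° − E)/0.0592 = 2(1.08 − 1.206)/0.0592 = -4.257, so Q = 5.54 × 10^-5.
With Q = [Co²⁺]/[Ag⁺]^2 and the known concentrations, [Co²⁺] in the numerator gives [Co²⁺] = 2 × 10^-4 M.

2 × 10^-4 M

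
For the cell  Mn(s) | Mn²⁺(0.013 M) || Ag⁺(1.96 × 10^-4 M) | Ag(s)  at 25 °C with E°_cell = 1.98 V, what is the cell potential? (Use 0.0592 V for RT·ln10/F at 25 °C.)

Balancing electrons gives n = 2; the reaction quotient is Q = [Mn²⁺]/[Ag⁺]^2 = 3.38 × 10^5.
At 25 °C, E = E° − (0.0592/n) log Q = 1.98 − (0.0592/2)(5.529) = 1.980 − 0.164 = 1.816 V.

1.82 V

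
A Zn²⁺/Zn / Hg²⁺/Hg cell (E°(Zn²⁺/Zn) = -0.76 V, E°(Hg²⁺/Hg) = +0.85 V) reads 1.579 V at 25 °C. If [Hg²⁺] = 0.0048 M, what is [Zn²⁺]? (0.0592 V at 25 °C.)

From the Nernst equation, log Q = n(E° − E)/0.0592 = 2(1.61 − 1.579)/0.0592 = 1.047, so Q = 11.2.
With Q = [Zn²⁺]/[Hg²⁺] and the known concentrations, [Zn²⁺] in the numerator gives [Zn²⁺] = 0.054 M.

0.054 M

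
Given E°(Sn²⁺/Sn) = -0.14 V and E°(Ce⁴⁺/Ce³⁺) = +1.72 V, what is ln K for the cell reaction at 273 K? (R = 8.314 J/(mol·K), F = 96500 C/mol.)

E°_cell = +1.72 − (-0.14) = 1.86 V, with n = 2 electrons transferred.
At equilibrium E = 0, so the Nernst equation gives ln K = nFE°/RT = (2)(96500)(1.86)/((8.314)(273)) = 158.16.

ln K = 158.2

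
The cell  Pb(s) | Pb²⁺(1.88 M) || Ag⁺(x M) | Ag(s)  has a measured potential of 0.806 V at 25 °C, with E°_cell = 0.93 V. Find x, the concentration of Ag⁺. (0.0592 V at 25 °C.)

From the Nernst equation, log Q = n(E° − E)/0.0592 = 2(0.93 − 0.806)/0.0592 = 4.189, so Q = 1.55 × 10^4.
With Q = [Pb²⁺]/[Ag⁺]^2 and the known concentrations, [Ag⁺]^2 in the denominator gives [Ag⁺] = 0.011 M.

0.011 M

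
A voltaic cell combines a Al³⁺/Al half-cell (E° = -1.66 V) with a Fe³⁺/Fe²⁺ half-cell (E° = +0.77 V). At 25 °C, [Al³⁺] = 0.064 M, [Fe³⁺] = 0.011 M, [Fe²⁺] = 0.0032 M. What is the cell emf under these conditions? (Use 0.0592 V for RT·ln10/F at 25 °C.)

The Fe³⁺/Fe²⁺ couple has the higher reduction potential and acts as the cathode, so E°_cell = +0.77 − (-1.66) = 2.43 V.
Balancing electrons gives n = 3; the reaction quotient is Q = [Al³⁺]·[Fe²⁺]^3/[Fe³⁺]^3 = 0.00158.
At 25 °C, E = E° − (0.0592/n) log Q = 2.43 − (0.0592/3)(-2.803) = 2.430 + 0.055 = 2.485 V.

2.49 V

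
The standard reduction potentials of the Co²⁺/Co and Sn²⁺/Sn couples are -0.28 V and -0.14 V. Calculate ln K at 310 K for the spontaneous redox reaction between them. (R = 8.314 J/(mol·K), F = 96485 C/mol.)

ln K = 10.5

E°_cell = -0.14 − (-0.28) = 0.14 V, with n = 2 electrons transferred.
At equilibrium E = 0, so the Nernst equation gives ln K = nFE°/RT = (2)(96485)(0.14)/((8.314)(310)) = 10.48.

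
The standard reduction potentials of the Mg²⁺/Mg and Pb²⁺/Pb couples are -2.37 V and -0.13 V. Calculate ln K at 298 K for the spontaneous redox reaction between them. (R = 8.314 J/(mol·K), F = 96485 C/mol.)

E°_cell = -0.13 − (-2.37) = 2.24 V, with n = 2 electrons transferred.
At equilibrium E = 0, so the Nernst equation gives ln K = nFE°/RT = (2)(96485)(2.24)/((8.314)(298)) = 174.47.

ln K = 174.5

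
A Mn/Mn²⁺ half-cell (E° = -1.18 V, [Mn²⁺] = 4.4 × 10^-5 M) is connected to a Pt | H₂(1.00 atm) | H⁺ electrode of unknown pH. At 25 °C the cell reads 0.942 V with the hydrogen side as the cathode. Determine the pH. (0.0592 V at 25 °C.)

E°_cell = 1.18 V and n = 2.
log Q = n(E° − E)/0.0592 = 2×(1.18 − 0.942)/0.0592 = 8.041.
With Q = [Mn²⁺]·P(H₂) / [H⁺]^2, solving for [H⁺] gives log[H⁺] = -6.199, so pH = 6.20.

pH = 6.20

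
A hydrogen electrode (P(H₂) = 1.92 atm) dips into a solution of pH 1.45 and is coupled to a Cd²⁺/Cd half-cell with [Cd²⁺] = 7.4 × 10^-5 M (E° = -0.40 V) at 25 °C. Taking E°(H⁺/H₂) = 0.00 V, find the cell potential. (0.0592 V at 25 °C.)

The hydrogen couple is the cathode, so E°_cell = 0.40 V; n = 2.
[H⁺] = 10^(−1.45) = 0.035 M, and Q = [Cd²⁺]·P(H₂) / [H⁺]^2 = 0.113.
E = E° − (0.0592/2) log Q = 0.40 − (0.0592/2)(-0.947) = 0.428 V.

0.43 V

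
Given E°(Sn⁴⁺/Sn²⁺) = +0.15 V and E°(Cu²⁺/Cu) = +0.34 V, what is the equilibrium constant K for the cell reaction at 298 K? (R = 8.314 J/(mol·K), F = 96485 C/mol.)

E°_cell = +0.34 − (+0.15) = 0.19 V, with n = 2 electrons transferred.
At equilibrium E = 0, so the Nernst equation gives ln K = nFE°/RT = (2)(96485)(0.19)/((8.314)(298)) = 14.80.
K = e^14.80 = 2.7 × 10^6.

2.7 × 10^6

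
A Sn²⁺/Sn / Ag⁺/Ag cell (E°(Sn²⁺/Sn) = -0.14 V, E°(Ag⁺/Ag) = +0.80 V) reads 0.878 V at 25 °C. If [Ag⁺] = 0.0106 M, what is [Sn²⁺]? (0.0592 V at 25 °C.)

0.014 M

From the Nernst equation, log Q = n(E° − E)/0.0592 = 2(0.94 − 0.878)/0.0592 = 2.095, so Q = 124.
With Q = [Sn²⁺]/[Ag⁺]^2 and the known concentrations, [Sn²⁺] in the numerator gives [Sn²⁺] = 0.014 M.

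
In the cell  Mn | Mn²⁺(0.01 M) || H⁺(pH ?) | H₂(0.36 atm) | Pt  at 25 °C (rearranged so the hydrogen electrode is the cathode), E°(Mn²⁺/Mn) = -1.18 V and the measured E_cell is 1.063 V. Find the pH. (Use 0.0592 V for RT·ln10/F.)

pH = 3.20

E°_cell = 1.18 V and n = 2.
log Q = n(E° − E)/0.0592 = 2×(1.18 − 1.063)/0.0592 = 3.953.
With Q = [Mn²⁺]·P(H₂) / [H⁺]^2, solving for [H⁺] gives log[H⁺] = -3.198, so pH = 3.20.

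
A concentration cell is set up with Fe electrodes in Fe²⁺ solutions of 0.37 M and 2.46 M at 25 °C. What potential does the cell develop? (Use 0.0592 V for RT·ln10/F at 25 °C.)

0.024 V

Both half-cells are Fe²⁺/Fe, so E°_cell = 0. The concentrated side is the cathode; the cell reaction moves Fe²⁺ from high to low concentration with n = 2.
Q = [Fe²⁺]_dilute/[Fe²⁺]_conc = 0.37/2.46 = 0.150.
E = 0 − (0.0592/2) log Q = −(0.0592/2)(-0.823) = 0.0244 V.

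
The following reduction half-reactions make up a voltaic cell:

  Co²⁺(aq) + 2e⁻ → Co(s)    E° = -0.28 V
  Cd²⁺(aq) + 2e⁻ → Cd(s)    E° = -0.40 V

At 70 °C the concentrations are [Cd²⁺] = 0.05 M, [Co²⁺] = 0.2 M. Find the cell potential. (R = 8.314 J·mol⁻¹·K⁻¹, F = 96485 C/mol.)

The Co²⁺/Co couple has the higher reduction potential and acts as the cathode, so E°_cell = -0.28 − (-0.40) = 0.12 V.
Balancing electrons gives n = 2; the reaction quotient is Q = [Cd²⁺]/[Co²⁺] = 0.250.
E = E° − (RT/nF) ln Q = 0.12 − (8.314×343)/(2×96485) × (-1.386) = 0.120 + 0.020 = 0.140 V.

0.140 V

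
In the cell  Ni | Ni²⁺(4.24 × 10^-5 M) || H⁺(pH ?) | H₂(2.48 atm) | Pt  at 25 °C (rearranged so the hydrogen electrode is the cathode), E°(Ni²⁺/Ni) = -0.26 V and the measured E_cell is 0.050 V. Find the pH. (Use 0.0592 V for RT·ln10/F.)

pH = 5.54

E°_cell = 0.26 V and n = 2.
log Q = n(E° − E)/0.0592 = 2×(0.26 − 0.050)/0.0592 = 7.095.
With Q = [Ni²⁺]·P(H₂) / [H⁺]^2, solving for [H⁺] gives log[H⁺] = -5.536, so pH = 5.54.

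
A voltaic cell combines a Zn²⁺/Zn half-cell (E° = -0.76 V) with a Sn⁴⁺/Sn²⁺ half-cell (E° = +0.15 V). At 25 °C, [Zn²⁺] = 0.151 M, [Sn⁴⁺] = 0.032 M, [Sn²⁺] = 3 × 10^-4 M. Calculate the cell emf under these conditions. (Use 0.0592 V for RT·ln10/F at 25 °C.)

0.994 V

The Sn⁴⁺/Sn²⁺ couple has the higher reduction potential and acts as the cathode, so E°_cell = +0.15 − (-0.76) = 0.91 V.
Balancing electrons gives n = 2; the reaction quotient is Q = [Zn²⁺]·[Sn²⁺]/[Sn⁴⁺] = 0.00142.
At 25 °C, E = E° − (0.0592/n) log Q = 0.91 − (0.0592/2)(-2.849) = 0.910 + 0.084 = 0.994 V.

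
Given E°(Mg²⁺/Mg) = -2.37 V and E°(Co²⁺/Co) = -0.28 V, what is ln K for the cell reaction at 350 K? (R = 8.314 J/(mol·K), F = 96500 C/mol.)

E°_cell = -0.28 − (-2.37) = 2.09 V, with n = 2 electrons transferred.
At equilibrium E = 0, so the Nernst equation gives ln K = nFE°/RT = (2)(96500)(2.09)/((8.314)(350)) = 138.62.

ln K = 138.6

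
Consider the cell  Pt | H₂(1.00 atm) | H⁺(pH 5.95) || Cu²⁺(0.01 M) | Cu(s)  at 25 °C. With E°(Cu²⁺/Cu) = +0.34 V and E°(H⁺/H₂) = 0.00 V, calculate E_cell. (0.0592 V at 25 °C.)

0.63 V

The Cu²⁺/Cu couple is the cathode, so E°_cell = 0.34 V; n = 2.
[H⁺] = 10^(−5.95) = 1.1 × 10^-6 M, and Q = [H⁺]^2 / ([Cu²⁺]·P(H₂)) = 1.26 × 10^-10.
E = E° − (0.0592/2) log Q = 0.34 − (0.0592/2)(-9.900) = 0.633 V.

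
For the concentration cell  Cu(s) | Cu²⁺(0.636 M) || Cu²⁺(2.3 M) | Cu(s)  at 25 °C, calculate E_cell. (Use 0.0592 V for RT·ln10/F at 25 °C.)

0.017 V

Both half-cells are Cu²⁺/Cu, so E°_cell = 0. The concentrated side is the cathode; the cell reaction moves Cu²⁺ from high to low concentration with n = 2.
Q = [Cu²⁺]_dilute/[Cu²⁺]_conc = 0.636/2.3 = 0.277.
E = 0 − (0.0592/2) log Q = −(0.0592/2)(-0.558) = 0.0165 V.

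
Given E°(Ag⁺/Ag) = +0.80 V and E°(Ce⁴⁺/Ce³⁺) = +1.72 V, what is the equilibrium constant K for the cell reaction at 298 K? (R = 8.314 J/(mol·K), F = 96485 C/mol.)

3.6 × 10^15

E°_cell = +1.72 − (+0.80) = 0.92 V, with n = 1 electron transferred.
At equilibrium E = 0, so the Nernst equation gives ln K = nFE°/RT = (1)(96485)(0.92)/((8.314)(298)) = 35.83.
K = e^35.83 = 3.6 × 10^15.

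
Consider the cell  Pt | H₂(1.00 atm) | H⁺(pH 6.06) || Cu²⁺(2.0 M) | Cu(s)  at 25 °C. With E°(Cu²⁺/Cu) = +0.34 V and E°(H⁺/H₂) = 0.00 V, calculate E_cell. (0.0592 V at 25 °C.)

0.71 V

The Cu²⁺/Cu couple is the cathode, so E°_cell = 0.34 V; n = 2.
[H⁺] = 10^(−6.06) = 8.7 × 10^-7 M, and Q = [H⁺]^2 / ([Cu²⁺]·P(H₂)) = 3.79 × 10^-13.
E = E° − (0.0592/2) log Q = 0.34 − (0.0592/2)(-12.421) = 0.708 V.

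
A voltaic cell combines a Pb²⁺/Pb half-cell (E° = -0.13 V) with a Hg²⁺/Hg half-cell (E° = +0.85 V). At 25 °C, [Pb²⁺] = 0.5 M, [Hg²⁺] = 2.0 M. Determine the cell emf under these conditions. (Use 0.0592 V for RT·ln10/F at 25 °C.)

0.998 V

The Hg²⁺/Hg couple has the higher reduction potential and acts as the cathode, so E°_cell = +0.85 − (-0.13) = 0.98 V.
Balancing electrons gives n = 2; the reaction quotient is Q = [Pb²⁺]/[Hg²⁺] = 0.250.
At 25 °C, E = E° − (0.0592/n) log Q = 0.98 − (0.0592/2)(-0.602) = 0.980 + 0.018 = 0.998 V.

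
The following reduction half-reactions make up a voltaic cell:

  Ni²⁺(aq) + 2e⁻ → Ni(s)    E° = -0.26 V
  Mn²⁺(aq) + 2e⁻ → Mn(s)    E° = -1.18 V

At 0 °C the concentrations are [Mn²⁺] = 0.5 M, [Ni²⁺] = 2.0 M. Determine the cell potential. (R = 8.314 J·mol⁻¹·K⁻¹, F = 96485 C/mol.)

0.936 V

The Ni²⁺/Ni couple has the higher reduction potential and acts as the cathode, so E°_cell = -0.26 − (-1.18) = 0.92 V.
Balancing electrons gives n = 2; the reaction quotient is Q = [Mn²⁺]/[Ni²⁺] = 0.250.
E = E° − (RT/nF) ln Q = 0.92 − (8.314×273)/(2×96485) × (-1.386) = 0.920 + 0.016 = 0.936 V.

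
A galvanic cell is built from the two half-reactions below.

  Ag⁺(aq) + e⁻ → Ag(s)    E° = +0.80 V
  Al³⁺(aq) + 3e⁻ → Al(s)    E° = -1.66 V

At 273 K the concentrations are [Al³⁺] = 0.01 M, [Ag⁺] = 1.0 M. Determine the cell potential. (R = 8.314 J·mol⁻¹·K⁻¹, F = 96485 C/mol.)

2.50 V

The Ag⁺/Ag couple has the higher reduction potential and acts as the cathode, so E°_cell = +0.80 − (-1.66) = 2.46 V.
Balancing electrons gives n = 3; the reaction quotient is Q = [Al³⁺]/[Ag⁺]^3 = 0.0100.
E = E° − (RT/nF) ln Q = 2.46 − (8.314×273)/(3×96485) × (-4.605) = 2.460 + 0.036 = 2.496 V.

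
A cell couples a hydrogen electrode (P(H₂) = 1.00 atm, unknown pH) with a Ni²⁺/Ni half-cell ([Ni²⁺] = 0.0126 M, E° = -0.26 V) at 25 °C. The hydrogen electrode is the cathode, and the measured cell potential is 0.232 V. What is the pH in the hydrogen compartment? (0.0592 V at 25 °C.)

E°_cell = 0.26 V and n = 2.
log Q = n(E° − E)/0.0592 = 2×(0.26 − 0.232)/0.0592 = 0.946.
With Q = [Ni²⁺]·P(H₂) / [H⁺]^2, solving for [H⁺] gives log[H⁺] = -1.423, so pH = 1.42.

pH = 1.42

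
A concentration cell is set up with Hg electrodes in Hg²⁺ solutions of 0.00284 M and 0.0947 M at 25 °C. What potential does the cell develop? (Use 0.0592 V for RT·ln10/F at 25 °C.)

0.045 V

Both half-cells are Hg²⁺/Hg, so E°_cell = 0. The concentrated side is the cathode; the cell reaction moves Hg²⁺ from high to low concentration with n = 2.
Q = [Hg²⁺]_dilute/[Hg²⁺]_conc = 0.00284/0.0947 = 0.0300.
E = 0 − (0.0592/2) log Q = −(0.0592/2)(-1.523) = 0.0451 V.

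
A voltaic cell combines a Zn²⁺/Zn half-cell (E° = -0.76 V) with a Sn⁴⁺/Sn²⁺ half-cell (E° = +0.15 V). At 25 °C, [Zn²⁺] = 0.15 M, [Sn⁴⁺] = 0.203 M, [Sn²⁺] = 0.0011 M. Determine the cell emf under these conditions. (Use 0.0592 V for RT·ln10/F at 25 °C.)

The Sn⁴⁺/Sn²⁺ couple has the higher reduction potential and acts as the cathode, so E°_cell = +0.15 − (-0.76) = 0.91 V.
Balancing electrons gives n = 2; the reaction quotient is Q = [Zn²⁺]·[Sn²⁺]/[Sn⁴⁺] = 8.13 × 10^-4.
At 25 °C, E = E° − (0.0592/n) log Q = 0.91 − (0.0592/2)(-3.090) = 0.910 + 0.091 = 1.001 V.

1.00 V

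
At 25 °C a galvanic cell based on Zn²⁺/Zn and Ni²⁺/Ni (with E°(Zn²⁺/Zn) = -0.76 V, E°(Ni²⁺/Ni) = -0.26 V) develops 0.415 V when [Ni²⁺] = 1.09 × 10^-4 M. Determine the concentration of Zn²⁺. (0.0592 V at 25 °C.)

0.081 M

From the Nernst equation, log Q = n(E° − E)/0.0592 = 2(0.50 − 0.415)/0.0592 = 2.872, so Q = 744.
With Q = [Zn²⁺]/[Ni²⁺] and the known concentrations, [Zn²⁺] in the numerator gives [Zn²⁺] = 0.081 M.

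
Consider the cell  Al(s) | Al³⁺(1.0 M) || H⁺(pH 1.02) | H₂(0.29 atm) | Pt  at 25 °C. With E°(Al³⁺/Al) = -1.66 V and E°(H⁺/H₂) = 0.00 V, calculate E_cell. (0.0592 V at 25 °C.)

The hydrogen couple is the cathode, so E°_cell = 1.66 V; n = 6.
[H⁺] = 10^(−1.02) = 0.095 M, and Q = [Al³⁺]^2·P(H₂)^3 / [H⁺]^6 = 3.22 × 10^4.
E = E° − (0.0592/6) log Q = 1.66 − (0.0592/6)(4.507) = 1.616 V.

1.62 V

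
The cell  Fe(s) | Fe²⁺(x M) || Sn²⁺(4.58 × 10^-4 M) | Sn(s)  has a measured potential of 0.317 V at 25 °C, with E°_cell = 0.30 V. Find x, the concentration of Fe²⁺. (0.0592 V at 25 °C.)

1.2 × 10^-4 M

From the Nernst equation, log Q = n(E° − E)/0.0592 = 2(0.30 − 0.317)/0.0592 = -0.574, so Q = 0.266.
With Q = [Fe²⁺]/[Sn²⁺] and the known concentrations, [Fe²⁺] in the numerator gives [Fe²⁺] = 1.2 × 10^-4 M.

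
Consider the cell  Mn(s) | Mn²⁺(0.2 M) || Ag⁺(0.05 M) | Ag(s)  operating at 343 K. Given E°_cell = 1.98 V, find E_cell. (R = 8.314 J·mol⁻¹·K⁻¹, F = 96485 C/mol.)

1.92 V

Balancing electrons gives n = 2; the reaction quotient is Q = [Mn²⁺]/[Ag⁺]^2 = 80.0.
E = E° − (RT/nF) ln Q = 1.98 − (8.314×343)/(2×96485) × (4.382) = 1.980 − 0.065 = 1.915 V.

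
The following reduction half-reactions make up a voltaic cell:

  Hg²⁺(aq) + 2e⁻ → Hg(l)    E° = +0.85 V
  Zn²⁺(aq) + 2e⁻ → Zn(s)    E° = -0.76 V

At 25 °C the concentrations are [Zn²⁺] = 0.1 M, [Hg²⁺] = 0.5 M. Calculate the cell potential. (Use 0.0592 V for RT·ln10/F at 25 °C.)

1.63 V

The Hg²⁺/Hg couple has the higher reduction potential and acts as the cathode, so E°_cell = +0.85 − (-0.76) = 1.61 V.
Balancing electrons gives n = 2; the reaction quotient is Q = [Zn²⁺]/[Hg²⁺] = 0.200.
At 25 °C, E = E° − (0.0592/n) log Q = 1.61 − (0.0592/2)(-0.699) = 1.610 + 0.021 = 1.631 V.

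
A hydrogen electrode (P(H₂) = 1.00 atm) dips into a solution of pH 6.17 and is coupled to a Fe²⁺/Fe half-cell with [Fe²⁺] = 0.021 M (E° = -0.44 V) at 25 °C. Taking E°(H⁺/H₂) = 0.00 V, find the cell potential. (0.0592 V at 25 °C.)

The hydrogen couple is the cathode, so E°_cell = 0.44 V; n = 2.
[H⁺] = 10^(−6.17) = 6.8 × 10^-7 M, and Q = [Fe²⁺]·P(H₂) / [H⁺]^2 = 4.59 × 10^10.
E = E° − (0.0592/2) log Q = 0.44 − (0.0592/2)(10.662) = 0.124 V.

0.12 V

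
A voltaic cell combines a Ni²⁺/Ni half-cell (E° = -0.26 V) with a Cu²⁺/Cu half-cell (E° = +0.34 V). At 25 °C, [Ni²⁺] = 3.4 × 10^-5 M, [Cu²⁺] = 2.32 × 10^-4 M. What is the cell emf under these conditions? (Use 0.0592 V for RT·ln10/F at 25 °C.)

The Cu²⁺/Cu couple has the higher reduction potential and acts as the cathode, so E°_cell = +0.34 − (-0.26) = 0.60 V.
Balancing electrons gives n = 2; the reaction quotient is Q = [Ni²⁺]/[Cu²⁺] = 0.147.
At 25 °C, E = E° − (0.0592/n) log Q = 0.60 − (0.0592/2)(-0.834) = 0.600 + 0.025 = 0.625 V.

0.625 V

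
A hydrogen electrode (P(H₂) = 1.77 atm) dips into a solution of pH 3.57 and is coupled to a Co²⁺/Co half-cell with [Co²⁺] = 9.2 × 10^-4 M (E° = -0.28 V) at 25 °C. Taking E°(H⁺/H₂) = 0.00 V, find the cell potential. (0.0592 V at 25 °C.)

The hydrogen couple is the cathode, so E°_cell = 0.28 V; n = 2.
[H⁺] = 10^(−3.57) = 2.7 × 10^-4 M, and Q = [Co²⁺]·P(H₂) / [H⁺]^2 = 2.25 × 10^4.
E = E° − (0.0592/2) log Q = 0.28 − (0.0592/2)(4.352) = 0.151 V.

0.15 V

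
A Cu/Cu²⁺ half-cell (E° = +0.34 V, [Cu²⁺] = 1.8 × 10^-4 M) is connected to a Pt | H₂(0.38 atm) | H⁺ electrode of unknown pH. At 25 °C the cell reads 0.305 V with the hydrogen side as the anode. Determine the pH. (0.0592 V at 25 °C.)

pH = 1.49

E°_cell = 0.34 V and n = 2.
log Q = n(E° − E)/0.0592 = 2×(0.34 − 0.305)/0.0592 = 1.182.
With Q = [H⁺]^2 / ([Cu²⁺]·P(H₂)), solving for [H⁺] gives log[H⁺] = -1.491, so pH = 1.49.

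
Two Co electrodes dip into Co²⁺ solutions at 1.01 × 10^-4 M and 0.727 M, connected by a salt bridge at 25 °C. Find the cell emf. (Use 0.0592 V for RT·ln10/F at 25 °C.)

Both half-cells are Co²⁺/Co, so E°_cell = 0. The concentrated side is the cathode; the cell reaction moves Co²⁺ from high to low concentration with n = 2.
Q = [Co²⁺]_dilute/[Co²⁺]_conc = 1.01 × 10^-4/0.727 = 1.39 × 10^-4.
E = 0 − (0.0592/2) log Q = −(0.0592/2)(-3.857) = 0.1142 V.

0.11 V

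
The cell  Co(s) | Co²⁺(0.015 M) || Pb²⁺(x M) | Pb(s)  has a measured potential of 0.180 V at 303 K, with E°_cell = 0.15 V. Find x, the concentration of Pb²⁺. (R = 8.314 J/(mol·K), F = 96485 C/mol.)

0.15 M

From the Nernst equation, ln Q = nF(E° − E)/RT = 2×96485×(0.15 − 0.180)/(8.314×303) = -2.298, so Q = 0.100.
With Q = [Co²⁺]/[Pb²⁺] and the known concentrations, [Pb²⁺] in the denominator gives [Pb²⁺] = 0.15 M.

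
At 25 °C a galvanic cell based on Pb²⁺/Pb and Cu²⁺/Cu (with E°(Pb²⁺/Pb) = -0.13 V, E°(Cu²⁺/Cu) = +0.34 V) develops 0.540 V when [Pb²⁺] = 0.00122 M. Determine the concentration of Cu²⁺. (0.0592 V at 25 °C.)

0.28 M

From the Nernst equation, log Q = n(E° − E)/0.0592 = 2(0.47 − 0.540)/0.0592 = -2.365, so Q = 0.00432.
With Q = [Pb²⁺]/[Cu²⁺] and the known concentrations, [Cu²⁺] in the denominator gives [Cu²⁺] = 0.28 M.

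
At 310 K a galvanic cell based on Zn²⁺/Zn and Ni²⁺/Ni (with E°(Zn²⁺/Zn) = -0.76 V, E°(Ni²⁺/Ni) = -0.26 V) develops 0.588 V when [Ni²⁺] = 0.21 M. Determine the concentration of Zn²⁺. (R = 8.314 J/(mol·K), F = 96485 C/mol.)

2.9 × 10^-4 M

From the Nernst equation, ln Q = nF(E° − E)/RT = 2×96485×(0.50 − 0.588)/(8.314×310) = -6.589, so Q = 0.00138.
With Q = [Zn²⁺]/[Ni²⁺] and the known concentrations, [Zn²⁺] in the numerator gives [Zn²⁺] = 2.9 × 10^-4 M.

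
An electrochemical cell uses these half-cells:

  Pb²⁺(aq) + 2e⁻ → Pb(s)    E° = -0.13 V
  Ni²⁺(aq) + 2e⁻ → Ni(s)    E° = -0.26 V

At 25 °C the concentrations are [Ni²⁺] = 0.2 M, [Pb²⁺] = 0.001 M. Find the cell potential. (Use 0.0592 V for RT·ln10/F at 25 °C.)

0.062 V

The Pb²⁺/Pb couple has the higher reduction potential and acts as the cathode, so E°_cell = -0.13 − (-0.26) = 0.13 V.
Balancing electrons gives n = 2; the reaction quotient is Q = [Ni²⁺]/[Pb²⁺] = 200.
At 25 °C, E = E° − (0.0592/n) log Q = 0.13 − (0.0592/2)(2.301) = 0.130 − 0.068 = 0.062 V.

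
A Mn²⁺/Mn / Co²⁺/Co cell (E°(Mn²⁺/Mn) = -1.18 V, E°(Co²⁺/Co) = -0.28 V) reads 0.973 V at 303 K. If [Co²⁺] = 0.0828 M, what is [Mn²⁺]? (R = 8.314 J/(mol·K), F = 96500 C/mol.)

From the Nernst equation, ln Q = nF(E° − E)/RT = 2×96500×(0.90 − 0.973)/(8.314×303) = -5.593, so Q = 0.00372.
With Q = [Mn²⁺]/[Co²⁺] and the known concentrations, [Mn²⁺] in the numerator gives [Mn²⁺] = 3.1 × 10^-4 M.

3.1 × 10^-4 M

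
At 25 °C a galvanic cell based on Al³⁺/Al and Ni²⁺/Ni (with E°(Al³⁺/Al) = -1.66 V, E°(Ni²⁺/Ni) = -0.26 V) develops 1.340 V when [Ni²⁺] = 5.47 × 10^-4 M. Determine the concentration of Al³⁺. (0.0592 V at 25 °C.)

0.014 M

From the Nernst equation, log Q = n(E° − E)/0.0592 = 6(1.40 − 1.340)/0.0592 = 6.081, so Q = 1.21 × 10^6.
With Q = [Al³⁺]^2/[Ni²⁺]^3 and the known concentrations, [Al³⁺]^2 in the numerator gives [Al³⁺] = 0.014 M.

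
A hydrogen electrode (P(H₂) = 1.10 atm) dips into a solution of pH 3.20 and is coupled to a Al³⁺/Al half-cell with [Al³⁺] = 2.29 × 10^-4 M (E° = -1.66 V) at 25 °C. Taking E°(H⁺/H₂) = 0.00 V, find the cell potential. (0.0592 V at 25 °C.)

1.54 V

The hydrogen couple is the cathode, so E°_cell = 1.66 V; n = 6.
[H⁺] = 10^(−3.20) = 6.3 × 10^-4 M, and Q = [Al³⁺]^2·P(H₂)^3 / [H⁺]^6 = 1.11 × 10^12.
E = E° − (0.0592/6) log Q = 1.66 − (0.0592/6)(12.044) = 1.541 V.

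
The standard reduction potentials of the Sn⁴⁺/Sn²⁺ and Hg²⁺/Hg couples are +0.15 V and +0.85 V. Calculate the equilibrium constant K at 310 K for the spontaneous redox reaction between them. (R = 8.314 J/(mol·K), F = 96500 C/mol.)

E°_cell = +0.85 − (+0.15) = 0.70 V, with n = 2 electrons transferred.
At equilibrium E = 0, so the Nernst equation gives ln K = nFE°/RT = (2)(96500)(0.70)/((8.314)(310)) = 52.42.
K = e^52.42 = 5.8 × 10^22.

5.8 × 10^22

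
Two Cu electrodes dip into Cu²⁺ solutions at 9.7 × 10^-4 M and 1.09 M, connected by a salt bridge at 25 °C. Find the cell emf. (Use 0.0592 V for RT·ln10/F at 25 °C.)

0.090 V

Both half-cells are Cu²⁺/Cu, so E°_cell = 0. The concentrated side is the cathode; the cell reaction moves Cu²⁺ from high to low concentration with n = 2.
Q = [Cu²⁺]_dilute/[Cu²⁺]_conc = 9.7 × 10^-4/1.09 = 8.9 × 10^-4.
E = 0 − (0.0592/2) log Q = −(0.0592/2)(-3.051) = 0.0903 V.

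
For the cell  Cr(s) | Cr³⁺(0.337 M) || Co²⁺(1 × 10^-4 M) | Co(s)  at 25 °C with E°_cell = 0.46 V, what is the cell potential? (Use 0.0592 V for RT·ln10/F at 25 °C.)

Balancing electrons gives n = 6; the reaction quotient is Q = [Cr³⁺]^2/[Co²⁺]^3 = 1.14 × 10^11.
At 25 °C, E = E° − (0.0592/n) log Q = 0.46 − (0.0592/6)(11.055) = 0.460 − 0.109 = 0.351 V.

0.351 V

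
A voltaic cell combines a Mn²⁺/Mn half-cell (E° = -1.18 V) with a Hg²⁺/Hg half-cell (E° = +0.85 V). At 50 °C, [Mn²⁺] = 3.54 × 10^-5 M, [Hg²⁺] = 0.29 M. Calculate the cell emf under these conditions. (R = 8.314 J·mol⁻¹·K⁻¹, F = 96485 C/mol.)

The Hg²⁺/Hg couple has the higher reduction potential and acts as the cathode, so E°_cell = +0.85 − (-1.18) = 2.03 V.
Balancing electrons gives n = 2; the reaction quotient is Q = [Mn²⁺]/[Hg²⁺] = 1.22 × 10^-4.
E = E° − (RT/nF) ln Q = 2.03 − (8.314×323)/(2×96485) × (-9.011) = 2.030 + 0.125 = 2.155 V.

2.16 V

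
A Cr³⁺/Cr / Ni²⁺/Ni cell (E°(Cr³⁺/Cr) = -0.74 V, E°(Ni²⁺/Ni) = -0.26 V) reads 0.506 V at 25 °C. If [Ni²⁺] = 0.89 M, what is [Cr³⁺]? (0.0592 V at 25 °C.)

0.04 M

From the Nernst equation, log Q = n(E° − E)/0.0592 = 6(0.48 − 0.506)/0.0592 = -2.635, so Q = 0.00232.
With Q = [Cr³⁺]^2/[Ni²⁺]^3 and the known concentrations, [Cr³⁺]^2 in the numerator gives [Cr³⁺] = 0.04 M.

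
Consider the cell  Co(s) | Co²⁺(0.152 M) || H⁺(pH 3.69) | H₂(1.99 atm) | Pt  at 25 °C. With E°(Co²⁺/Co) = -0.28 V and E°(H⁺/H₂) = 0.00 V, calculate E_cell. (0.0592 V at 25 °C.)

0.077 V

The hydrogen couple is the cathode, so E°_cell = 0.28 V; n = 2.
[H⁺] = 10^(−3.69) = 2 × 10^-4 M, and Q = [Co²⁺]·P(H₂) / [H⁺]^2 = 7.26 × 10^6.
E = E° − (0.0592/2) log Q = 0.28 − (0.0592/2)(6.861) = 0.077 V.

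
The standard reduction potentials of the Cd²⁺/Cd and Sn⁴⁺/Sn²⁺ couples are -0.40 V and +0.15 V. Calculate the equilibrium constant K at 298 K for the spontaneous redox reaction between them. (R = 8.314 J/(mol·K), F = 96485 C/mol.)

E°_cell = +0.15 − (-0.40) = 0.55 V, with n = 2 electrons transferred.
At equilibrium E = 0, so the Nernst equation gives ln K = nFE°/RT = (2)(96485)(0.55)/((8.314)(298)) = 42.84.
K = e^42.84 = 4 × 10^18.

4 × 10^18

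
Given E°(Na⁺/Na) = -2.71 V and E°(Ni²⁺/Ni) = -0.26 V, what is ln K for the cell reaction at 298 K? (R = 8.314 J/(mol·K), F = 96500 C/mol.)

ln K = 190.9

E°_cell = -0.26 − (-2.71) = 2.45 V, with n = 2 electrons transferred.
At equilibrium E = 0, so the Nernst equation gives ln K = nFE°/RT = (2)(96500)(2.45)/((8.314)(298)) = 190.85.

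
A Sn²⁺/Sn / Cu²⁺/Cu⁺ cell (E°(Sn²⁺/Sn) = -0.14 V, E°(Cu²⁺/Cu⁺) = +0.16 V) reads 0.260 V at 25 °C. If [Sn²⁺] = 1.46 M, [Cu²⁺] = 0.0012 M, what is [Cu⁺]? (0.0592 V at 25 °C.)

0.0047 M

From the Nernst equation, log Q = n(E° − E)/0.0592 = 2(0.30 − 0.260)/0.0592 = 1.351, so Q = 22.5.
With Q = [Sn²⁺]·[Cu⁺]^2/[Cu²⁺]^2 and the known concentrations, [Cu⁺]^2 in the numerator gives [Cu⁺] = 0.0047 M.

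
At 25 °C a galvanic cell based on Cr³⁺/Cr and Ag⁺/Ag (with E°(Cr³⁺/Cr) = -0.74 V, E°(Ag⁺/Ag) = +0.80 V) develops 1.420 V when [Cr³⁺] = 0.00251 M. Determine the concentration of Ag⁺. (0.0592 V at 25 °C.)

0.0013 M

From the Nernst equation, log Q = n(E° − E)/0.0592 = 3(1.54 − 1.420)/0.0592 = 6.081, so Q = 1.21 × 10^6.
With Q = [Cr³⁺]/[Ag⁺]^3 and the known concentrations, [Ag⁺]^3 in the denominator gives [Ag⁺] = 0.0013 M.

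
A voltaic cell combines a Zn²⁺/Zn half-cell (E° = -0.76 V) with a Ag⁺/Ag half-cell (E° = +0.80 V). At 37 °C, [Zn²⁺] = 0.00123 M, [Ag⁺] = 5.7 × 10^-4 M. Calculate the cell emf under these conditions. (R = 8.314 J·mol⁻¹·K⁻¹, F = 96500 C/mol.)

1.45 V

The Ag⁺/Ag couple has the higher reduction potential and acts as the cathode, so E°_cell = +0.80 − (-0.76) = 1.56 V.
Balancing electrons gives n = 2; the reaction quotient is Q = [Zn²⁺]/[Ag⁺]^2 = 3790.
E = E° − (RT/nF) ln Q = 1.56 − (8.314×310)/(2×96500) × (8.239) = 1.560 − 0.110 = 1.450 V.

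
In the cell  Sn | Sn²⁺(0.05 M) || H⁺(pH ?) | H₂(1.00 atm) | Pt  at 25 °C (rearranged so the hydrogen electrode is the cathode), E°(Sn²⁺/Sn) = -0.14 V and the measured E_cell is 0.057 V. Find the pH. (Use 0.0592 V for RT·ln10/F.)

pH = 2.05

E°_cell = 0.14 V and n = 2.
log Q = n(E° − E)/0.0592 = 2×(0.14 − 0.057)/0.0592 = 2.804.
With Q = [Sn²⁺]·P(H₂) / [H⁺]^2, solving for [H⁺] gives log[H⁺] = -2.053, so pH = 2.05.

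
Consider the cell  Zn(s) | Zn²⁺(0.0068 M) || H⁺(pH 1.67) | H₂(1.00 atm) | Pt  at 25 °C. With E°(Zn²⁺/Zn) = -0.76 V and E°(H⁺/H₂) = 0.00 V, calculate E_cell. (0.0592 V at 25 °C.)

0.73 V

The hydrogen couple is the cathode, so E°_cell = 0.76 V; n = 2.
[H⁺] = 10^(−1.67) = 0.021 M, and Q = [Zn²⁺]·P(H₂) / [H⁺]^2 = 14.9.
E = E° − (0.0592/2) log Q = 0.76 − (0.0592/2)(1.173) = 0.725 V.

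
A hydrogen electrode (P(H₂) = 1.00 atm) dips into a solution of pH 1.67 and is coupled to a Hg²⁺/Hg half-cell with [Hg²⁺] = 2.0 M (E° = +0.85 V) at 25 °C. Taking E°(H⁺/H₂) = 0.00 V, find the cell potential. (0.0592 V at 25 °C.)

The Hg²⁺/Hg couple is the cathode, so E°_cell = 0.85 V; n = 2.
[H⁺] = 10^(−1.67) = 0.021 M, and Q = [H⁺]^2 / ([Hg²⁺]·P(H₂)) = 2.29 × 10^-4.
E = E° − (0.0592/2) log Q = 0.85 − (0.0592/2)(-3.641) = 0.958 V.

0.96 V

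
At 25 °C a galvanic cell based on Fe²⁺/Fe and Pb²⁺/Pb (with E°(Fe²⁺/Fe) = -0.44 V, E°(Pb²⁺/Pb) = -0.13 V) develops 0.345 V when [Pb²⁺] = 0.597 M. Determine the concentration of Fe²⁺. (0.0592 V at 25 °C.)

0.039 M

From the Nernst equation, log Q = n(E° − E)/0.0592 = 2(0.31 − 0.345)/0.0592 = -1.182, so Q = 0.0657.
With Q = [Fe²⁺]/[Pb²⁺] and the known concentrations, [Fe²⁺] in the numerator gives [Fe²⁺] = 0.039 M.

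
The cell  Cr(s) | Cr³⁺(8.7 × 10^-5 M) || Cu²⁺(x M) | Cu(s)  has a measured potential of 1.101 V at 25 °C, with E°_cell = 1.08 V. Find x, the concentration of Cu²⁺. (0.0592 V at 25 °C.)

0.01 M

From the Nernst equation, log Q = n(E° − E)/0.0592 = 6(1.08 − 1.101)/0.0592 = -2.128, so Q = 0.00744.
With Q = [Cr³⁺]^2/[Cu²⁺]^3 and the known concentrations, [Cu²⁺]^3 in the denominator gives [Cu²⁺] = 0.01 M.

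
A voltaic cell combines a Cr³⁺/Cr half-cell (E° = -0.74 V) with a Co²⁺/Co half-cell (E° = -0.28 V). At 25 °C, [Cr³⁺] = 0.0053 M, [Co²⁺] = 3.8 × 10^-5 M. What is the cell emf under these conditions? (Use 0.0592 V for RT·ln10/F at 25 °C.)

0.374 V

The Co²⁺/Co couple has the higher reduction potential and acts as the cathode, so E°_cell = -0.28 − (-0.74) = 0.46 V.
Balancing electrons gives n = 6; the reaction quotient is Q = [Cr³⁺]^2/[Co²⁺]^3 = 5.12 × 10^8.
At 25 °C, E = E° − (0.0592/n) log Q = 0.46 − (0.0592/6)(8.709) = 0.460 − 0.086 = 0.374 V.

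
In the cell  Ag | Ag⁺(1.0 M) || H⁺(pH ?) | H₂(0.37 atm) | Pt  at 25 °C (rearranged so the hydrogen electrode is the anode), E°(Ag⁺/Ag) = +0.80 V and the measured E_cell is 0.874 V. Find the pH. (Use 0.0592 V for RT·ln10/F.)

pH = 1.47

E°_cell = 0.80 V and n = 2.
log Q = n(E° − E)/0.0592 = 2×(0.80 − 0.874)/0.0592 = -2.500.
With Q = [H⁺]^2 / ([Ag⁺]^2·P(H₂)), solving for [H⁺] gives log[H⁺] = -1.466, so pH = 1.47.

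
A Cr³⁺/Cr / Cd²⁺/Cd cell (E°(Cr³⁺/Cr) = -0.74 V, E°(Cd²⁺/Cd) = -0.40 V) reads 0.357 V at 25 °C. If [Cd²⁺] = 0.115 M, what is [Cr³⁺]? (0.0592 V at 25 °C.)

0.0054 M

From the Nernst equation, log Q = n(E° − E)/0.0592 = 6(0.34 − 0.357)/0.0592 = -1.723, so Q = 0.0189.
With Q = [Cr³⁺]^2/[Cd²⁺]^3 and the known concentrations, [Cr³⁺]^2 in the numerator gives [Cr³⁺] = 0.0054 M.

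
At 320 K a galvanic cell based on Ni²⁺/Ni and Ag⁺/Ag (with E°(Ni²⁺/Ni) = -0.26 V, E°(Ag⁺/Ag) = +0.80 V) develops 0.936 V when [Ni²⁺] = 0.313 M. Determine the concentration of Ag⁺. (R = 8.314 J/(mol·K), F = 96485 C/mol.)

From the Nernst equation, ln Q = nF(E° − E)/RT = 2×96485×(1.06 − 0.936)/(8.314×320) = 8.994, so Q = 8050.
With Q = [Ni²⁺]/[Ag⁺]^2 and the known concentrations, [Ag⁺]^2 in the denominator gives [Ag⁺] = 0.0062 M.

0.0062 M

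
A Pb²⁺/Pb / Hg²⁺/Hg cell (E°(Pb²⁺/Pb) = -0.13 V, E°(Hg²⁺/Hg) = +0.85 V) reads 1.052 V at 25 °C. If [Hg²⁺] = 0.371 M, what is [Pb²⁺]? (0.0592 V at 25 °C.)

From the Nernst equation, log Q = n(E° − E)/0.0592 = 2(0.98 − 1.052)/0.0592 = -2.432, so Q = 0.00369.
With Q = [Pb²⁺]/[Hg²⁺] and the known concentrations, [Pb²⁺] in the numerator gives [Pb²⁺] = 0.0014 M.

0.0014 M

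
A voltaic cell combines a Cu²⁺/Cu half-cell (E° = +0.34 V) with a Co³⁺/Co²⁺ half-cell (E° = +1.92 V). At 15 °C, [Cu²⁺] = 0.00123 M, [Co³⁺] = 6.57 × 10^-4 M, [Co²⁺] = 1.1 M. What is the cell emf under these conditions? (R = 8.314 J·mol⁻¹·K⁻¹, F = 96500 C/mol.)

1.48 V

The Co³⁺/Co²⁺ couple has the higher reduction potential and acts as the cathode, so E°_cell = +1.92 − (+0.34) = 1.58 V.
Balancing electrons gives n = 2; the reaction quotient is Q = [Cu²⁺]·[Co²⁺]^2/[Co³⁺]^2 = 3450.
E = E° − (RT/nF) ln Q = 1.58 − (8.314×288)/(2×96500) × (8.146) = 1.580 − 0.101 = 1.479 V.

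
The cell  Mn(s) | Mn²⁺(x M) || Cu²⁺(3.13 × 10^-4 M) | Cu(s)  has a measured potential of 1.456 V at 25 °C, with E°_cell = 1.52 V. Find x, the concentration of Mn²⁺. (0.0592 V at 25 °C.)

From the Nernst equation, log Q = n(E° − E)/0.0592 = 2(1.52 − 1.456)/0.0592 = 2.162, so Q = 145.
With Q = [Mn²⁺]/[Cu²⁺] and the known concentrations, [Mn²⁺] in the numerator gives [Mn²⁺] = 0.045 M.

0.045 M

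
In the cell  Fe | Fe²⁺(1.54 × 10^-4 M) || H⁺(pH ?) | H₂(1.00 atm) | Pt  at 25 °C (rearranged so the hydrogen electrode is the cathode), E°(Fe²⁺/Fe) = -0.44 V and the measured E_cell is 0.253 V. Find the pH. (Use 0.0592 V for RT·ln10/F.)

E°_cell = 0.44 V and n = 2.
log Q = n(E° − E)/0.0592 = 2×(0.44 − 0.253)/0.0592 = 6.318.
With Q = [Fe²⁺]·P(H₂) / [H⁺]^2, solving for [H⁺] gives log[H⁺] = -5.065, so pH = 5.07.

pH = 5.07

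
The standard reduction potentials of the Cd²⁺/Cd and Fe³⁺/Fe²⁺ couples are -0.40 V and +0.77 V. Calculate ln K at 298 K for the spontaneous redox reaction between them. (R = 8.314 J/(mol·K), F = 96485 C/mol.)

ln K = 91.1

E°_cell = +0.77 − (-0.40) = 1.17 V, with n = 2 electrons transferred.
At equilibrium E = 0, so the Nernst equation gives ln K = nFE°/RT = (2)(96485)(1.17)/((8.314)(298)) = 91.13.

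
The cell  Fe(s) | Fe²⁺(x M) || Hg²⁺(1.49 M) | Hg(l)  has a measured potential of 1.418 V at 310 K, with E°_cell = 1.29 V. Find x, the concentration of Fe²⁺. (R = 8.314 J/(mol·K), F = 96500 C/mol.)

1 × 10^-4 M

From the Nernst equation, ln Q = nF(E° − E)/RT = 2×96500×(1.29 − 1.418)/(8.314×310) = -9.585, so Q = 6.87 × 10^-5.
With Q = [Fe²⁺]/[Hg²⁺] and the known concentrations, [Fe²⁺] in the numerator gives [Fe²⁺] = 1 × 10^-4 M.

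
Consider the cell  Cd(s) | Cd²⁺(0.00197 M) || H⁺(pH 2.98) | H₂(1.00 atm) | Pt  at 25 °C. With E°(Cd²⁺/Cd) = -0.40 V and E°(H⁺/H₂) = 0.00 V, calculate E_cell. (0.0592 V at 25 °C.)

The hydrogen couple is the cathode, so E°_cell = 0.40 V; n = 2.
[H⁺] = 10^(−2.98) = 0.0010 M, and Q = [Cd²⁺]·P(H₂) / [H⁺]^2 = 1800.
E = E° − (0.0592/2) log Q = 0.40 − (0.0592/2)(3.254) = 0.304 V.

0.30 V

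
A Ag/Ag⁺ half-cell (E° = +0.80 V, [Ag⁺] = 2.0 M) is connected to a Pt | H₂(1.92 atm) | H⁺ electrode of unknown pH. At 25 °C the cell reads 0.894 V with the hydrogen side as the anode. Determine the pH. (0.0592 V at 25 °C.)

E°_cell = 0.80 V and n = 2.
log Q = n(E° − E)/0.0592 = 2×(0.80 − 0.894)/0.0592 = -3.176.
With Q = [H⁺]^2 / ([Ag⁺]^2·P(H₂)), solving for [H⁺] gives log[H⁺] = -1.145, so pH = 1.15.

pH = 1.15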